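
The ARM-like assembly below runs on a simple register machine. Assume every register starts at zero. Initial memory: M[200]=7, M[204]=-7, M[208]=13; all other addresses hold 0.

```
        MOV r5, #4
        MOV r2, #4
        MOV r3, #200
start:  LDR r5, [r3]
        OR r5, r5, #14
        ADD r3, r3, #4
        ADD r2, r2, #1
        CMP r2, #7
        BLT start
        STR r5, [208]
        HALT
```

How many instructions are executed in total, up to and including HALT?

MOV r5, #4 → r5=4
MOV r2, #4 → r2=4
MOV r3, #200 → r3=200
LDR r5, [r3] → r5=M[200]=7
OR r5, r5, #14 → r5=7|14=15
ADD r3, r3, #4 → r3=200+4=204
ADD r2, r2, #1 → r2=4+1=5
CMP r2, #7  (cmp 5,7)
BLT start: taken
LDR r5, [r3] → r5=M[204]=-7
OR r5, r5, #14 → r5=(-7)|14=-1
ADD r3, r3, #4 → r3=204+4=208
ADD r2, r2, #1 → r2=5+1=6
CMP r2, #7  (cmp 6,7)
BLT start: taken
LDR r5, [r3] → r5=M[208]=13
OR r5, r5, #14 → r5=13|14=15
ADD r3, r3, #4 → r3=208+4=212
ADD r2, r2, #1 → r2=6+1=7
CMP r2, #7  (cmp 7,7)
BLT start: not taken
STR r5, [208] → M[208]=15
halt.
Total executed instructions: 23.

23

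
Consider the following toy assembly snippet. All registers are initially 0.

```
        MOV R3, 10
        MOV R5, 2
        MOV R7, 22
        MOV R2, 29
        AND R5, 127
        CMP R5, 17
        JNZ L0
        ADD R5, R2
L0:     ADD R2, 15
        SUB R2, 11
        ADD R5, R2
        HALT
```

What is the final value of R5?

R3=10
R5=2
R7=22
R2=29
R5=2&127=2
CMP R5, 17  (cmp 2,17)
JNZ L0: taken
R2=29+15=44
R2=44-11=33
R5=2+33=35
halt.

35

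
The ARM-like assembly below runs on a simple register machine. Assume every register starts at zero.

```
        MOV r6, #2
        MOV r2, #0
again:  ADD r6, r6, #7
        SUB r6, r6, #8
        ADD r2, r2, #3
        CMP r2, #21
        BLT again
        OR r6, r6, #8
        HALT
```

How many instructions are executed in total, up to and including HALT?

MOV r6, #2 → r6=2
MOV r2, #0 → r2=0
ADD r6, r6, #7 → r6=2+7=9
SUB r6, r6, #8 → r6=9-8=1
ADD r2, r2, #3 → r2=0+3=3
CMP r2, #21  (cmp 3,21)
BLT again: taken
ADD r6, r6, #7 → r6=1+7=8
SUB r6, r6, #8 → r6=8-8=0
ADD r2, r2, #3 → r2=3+3=6
CMP r2, #21  (cmp 6,21)
BLT again: taken
ADD r6, r6, #7 → r6=0+7=7
SUB r6, r6, #8 → r6=7-8=-1
ADD r2, r2, #3 → r2=6+3=9
CMP r2, #21  (cmp 9,21)
BLT again: taken
ADD r6, r6, #7 → r6=(-1)+7=6
SUB r6, r6, #8 → r6=6-8=-2
ADD r2, r2, #3 → r2=9+3=12
CMP r2, #21  (cmp 12,21)
BLT again: taken
ADD r6, r6, #7 → r6=(-2)+7=5
SUB r6, r6, #8 → r6=5-8=-3
ADD r2, r2, #3 → r2=12+3=15
CMP r2, #21  (cmp 15,21)
BLT again: taken
ADD r6, r6, #7 → r6=(-3)+7=4
SUB r6, r6, #8 → r6=4-8=-4
ADD r2, r2, #3 → r2=15+3=18
CMP r2, #21  (cmp 18,21)
BLT again: taken
ADD r6, r6, #7 → r6=(-4)+7=3
SUB r6, r6, #8 → r6=3-8=-5
ADD r2, r2, #3 → r2=18+3=21
CMP r2, #21  (cmp 21,21)
BLT again: not taken
OR r6, r6, #8 → r6=(-5)|8=-5
halt.
Total executed instructions: 39.

39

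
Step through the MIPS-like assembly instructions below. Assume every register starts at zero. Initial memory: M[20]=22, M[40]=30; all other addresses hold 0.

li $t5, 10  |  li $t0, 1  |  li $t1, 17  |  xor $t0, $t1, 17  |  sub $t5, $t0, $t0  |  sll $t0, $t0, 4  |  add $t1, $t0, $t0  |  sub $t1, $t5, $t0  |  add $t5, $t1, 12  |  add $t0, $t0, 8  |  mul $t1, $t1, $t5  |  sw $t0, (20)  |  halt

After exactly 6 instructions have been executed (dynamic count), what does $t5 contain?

0

$t5=10
$t0=1
$t1=17
$t0=17^17=0
$t5=0-0=0
$t0=0<<4=0
After step 6: $t5 = 0.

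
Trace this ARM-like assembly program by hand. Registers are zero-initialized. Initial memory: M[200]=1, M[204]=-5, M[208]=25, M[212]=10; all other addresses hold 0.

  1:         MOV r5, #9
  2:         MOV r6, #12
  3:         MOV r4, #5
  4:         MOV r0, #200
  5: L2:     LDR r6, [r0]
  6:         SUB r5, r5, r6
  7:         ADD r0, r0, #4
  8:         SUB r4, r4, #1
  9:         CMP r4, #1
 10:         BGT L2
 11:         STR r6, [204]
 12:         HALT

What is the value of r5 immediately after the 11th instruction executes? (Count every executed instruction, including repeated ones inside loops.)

8

MOV r5, #9 → r5=9
MOV r6, #12 → r6=12
MOV r4, #5 → r4=5
MOV r0, #200 → r0=200
LDR r6, [r0] → r6=M[200]=1
SUB r5, r5, r6 → r5=9-1=8
ADD r0, r0, #4 → r0=200+4=204
SUB r4, r4, #1 → r4=5-1=4
CMP r4, #1  (cmp 4,1)
BGT L2: taken
LDR r6, [r0] → r6=M[204]=-5
After step 11: r5 = 8.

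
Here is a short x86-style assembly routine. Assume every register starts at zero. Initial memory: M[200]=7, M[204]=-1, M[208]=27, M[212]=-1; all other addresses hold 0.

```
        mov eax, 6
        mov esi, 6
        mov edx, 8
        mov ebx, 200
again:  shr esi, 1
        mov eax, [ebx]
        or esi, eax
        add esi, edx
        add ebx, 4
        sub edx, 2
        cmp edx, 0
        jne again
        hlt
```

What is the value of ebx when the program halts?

after mov eax, 6: eax=6
after mov esi, 6: esi=6
after mov edx, 8: edx=8
after mov ebx, 200: ebx=200
after shr esi, 1: esi=6>>1=3
after mov eax, [ebx]: eax=M[200]=7
after or esi, eax: esi=3|7=7
after add esi, edx: esi=7+8=15
after add ebx, 4: ebx=200+4=204
after sub edx, 2: edx=8-2=6
cmp edx, 0  (cmp 6,0)
jne again: taken
after shr esi, 1: esi=15>>1=7
after mov eax, [ebx]: eax=M[204]=-1
after or esi, eax: esi=7|(-1)=-1
after add esi, edx: esi=(-1)+6=5
after add ebx, 4: ebx=204+4=208
after sub edx, 2: edx=6-2=4
cmp edx, 0  (cmp 4,0)
jne again: taken
after shr esi, 1: esi=5>>1=2
after mov eax, [ebx]: eax=M[208]=27
after or esi, eax: esi=2|27=27
after add esi, edx: esi=27+4=31
after add ebx, 4: ebx=208+4=212
after sub edx, 2: edx=4-2=2
cmp edx, 0  (cmp 2,0)
jne again: taken
after shr esi, 1: esi=31>>1=15
after mov eax, [ebx]: eax=M[212]=-1
after or esi, eax: esi=15|(-1)=-1
after add esi, edx: esi=(-1)+2=1
after add ebx, 4: ebx=212+4=216
after sub edx, 2: edx=2-2=0
cmp edx, 0  (cmp 0,0)
jne again: not taken
halt.

216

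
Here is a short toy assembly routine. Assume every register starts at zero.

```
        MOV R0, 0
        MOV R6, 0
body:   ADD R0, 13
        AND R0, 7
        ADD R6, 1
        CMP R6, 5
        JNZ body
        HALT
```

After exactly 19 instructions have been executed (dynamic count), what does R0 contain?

R0=0
R6=0
R0=0+13=13
R0=13&7=5
R6=0+1=1
CMP R6, 5  (cmp 1,5)
JNZ body: taken
R0=5+13=18
R0=18&7=2
R6=1+1=2
CMP R6, 5  (cmp 2,5)
JNZ body: taken
R0=2+13=15
R0=15&7=7
R6=2+1=3
CMP R6, 5  (cmp 3,5)
JNZ body: taken
R0=7+13=20
R0=20&7=4
After step 19: R0 = 4.

4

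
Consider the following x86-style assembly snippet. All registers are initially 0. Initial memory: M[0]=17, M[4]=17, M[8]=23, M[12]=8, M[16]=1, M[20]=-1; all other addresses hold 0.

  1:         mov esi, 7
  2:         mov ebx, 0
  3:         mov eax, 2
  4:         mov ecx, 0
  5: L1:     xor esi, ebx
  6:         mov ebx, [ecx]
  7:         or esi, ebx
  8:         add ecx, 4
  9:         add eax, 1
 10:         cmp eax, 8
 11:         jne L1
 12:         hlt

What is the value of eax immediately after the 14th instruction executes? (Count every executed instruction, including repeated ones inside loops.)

after mov esi, 7: esi=7
after mov ebx, 0: ebx=0
after mov eax, 2: eax=2
after mov ecx, 0: ecx=0
after xor esi, ebx: esi=7^0=7
after mov ebx, [ecx]: ebx=M[0]=17
after or esi, ebx: esi=7|17=23
after add ecx, 4: ecx=0+4=4
after add eax, 1: eax=2+1=3
cmp eax, 8  (cmp 3,8)
jne L1: taken
after xor esi, ebx: esi=23^17=6
after mov ebx, [ecx]: ebx=M[4]=17
after or esi, ebx: esi=6|17=23
After step 14: eax = 3.

3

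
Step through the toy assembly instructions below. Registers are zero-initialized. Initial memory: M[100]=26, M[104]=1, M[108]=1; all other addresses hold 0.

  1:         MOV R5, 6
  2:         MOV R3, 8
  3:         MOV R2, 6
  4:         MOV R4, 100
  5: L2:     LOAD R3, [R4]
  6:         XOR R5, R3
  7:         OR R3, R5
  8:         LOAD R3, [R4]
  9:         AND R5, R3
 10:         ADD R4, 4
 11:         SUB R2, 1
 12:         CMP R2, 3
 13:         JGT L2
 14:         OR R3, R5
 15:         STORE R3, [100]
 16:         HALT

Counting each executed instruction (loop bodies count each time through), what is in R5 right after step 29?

after MOV R5, 6: R5=6
after MOV R3, 8: R3=8
after MOV R2, 6: R2=6
after MOV R4, 100: R4=100
after LOAD R3, [R4]: R3=M[100]=26
after XOR R5, R3: R5=6^26=28
after OR R3, R5: R3=26|28=30
after LOAD R3, [R4]: R3=M[100]=26
after AND R5, R3: R5=28&26=24
after ADD R4, 4: R4=100+4=104
after SUB R2, 1: R2=6-1=5
CMP R2, 3  (cmp 5,3)
JGT L2: taken
after LOAD R3, [R4]: R3=M[104]=1
after XOR R5, R3: R5=24^1=25
after OR R3, R5: R3=1|25=25
after LOAD R3, [R4]: R3=M[104]=1
after AND R5, R3: R5=25&1=1
after ADD R4, 4: R4=104+4=108
after SUB R2, 1: R2=5-1=4
CMP R2, 3  (cmp 4,3)
JGT L2: taken
after LOAD R3, [R4]: R3=M[108]=1
after XOR R5, R3: R5=1^1=0
after OR R3, R5: R3=1|0=1
after LOAD R3, [R4]: R3=M[108]=1
after AND R5, R3: R5=0&1=0
after ADD R4, 4: R4=108+4=112
after SUB R2, 1: R2=4-1=3
After step 29: R5 = 0.

0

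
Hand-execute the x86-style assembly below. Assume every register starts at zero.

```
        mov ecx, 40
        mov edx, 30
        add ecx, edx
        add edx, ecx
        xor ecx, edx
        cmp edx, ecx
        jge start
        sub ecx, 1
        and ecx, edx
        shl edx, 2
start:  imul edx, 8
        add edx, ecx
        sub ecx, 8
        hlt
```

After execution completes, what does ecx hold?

26

ecx=40
edx=30
ecx=40+30=70
edx=30+70=100
ecx=70^100=34
cmp edx, ecx  (cmp 100,34)
jge start: taken
edx=100*8=800
edx=800+34=834
ecx=34-8=26
halt.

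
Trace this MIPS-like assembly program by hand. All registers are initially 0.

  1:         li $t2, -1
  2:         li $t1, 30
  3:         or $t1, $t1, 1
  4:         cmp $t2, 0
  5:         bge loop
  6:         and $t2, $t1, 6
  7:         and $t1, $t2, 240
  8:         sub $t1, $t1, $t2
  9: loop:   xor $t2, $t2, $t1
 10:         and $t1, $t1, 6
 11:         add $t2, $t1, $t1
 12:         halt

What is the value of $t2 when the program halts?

4

$t2=-1
$t1=30
$t1=30|1=31
cmp $t2, 0  (cmp -1,0)
bge loop: not taken
$t2=31&6=6
$t1=6&240=0
$t1=0-6=-6
$t2=6^(-6)=-4
$t1=(-6)&6=2
$t2=2+2=4
halt.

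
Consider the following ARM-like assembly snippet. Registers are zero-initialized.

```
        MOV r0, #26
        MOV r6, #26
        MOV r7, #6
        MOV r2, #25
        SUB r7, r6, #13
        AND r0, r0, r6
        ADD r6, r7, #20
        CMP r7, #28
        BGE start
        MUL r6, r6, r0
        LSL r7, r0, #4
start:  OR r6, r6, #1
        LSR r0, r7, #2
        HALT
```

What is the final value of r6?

MOV r0, #26 → r0=26
MOV r6, #26 → r6=26
MOV r7, #6 → r7=6
MOV r2, #25 → r2=25
SUB r7, r6, #13 → r7=26-13=13
AND r0, r0, r6 → r0=26&26=26
ADD r6, r7, #20 → r6=13+20=33
CMP r7, #28  (cmp 13,28)
BGE start: not taken
MUL r6, r6, r0 → r6=33*26=858
LSL r7, r0, #4 → r7=26<<4=416
OR r6, r6, #1 → r6=858|1=859
LSR r0, r7, #2 → r0=416>>2=104
halt.

859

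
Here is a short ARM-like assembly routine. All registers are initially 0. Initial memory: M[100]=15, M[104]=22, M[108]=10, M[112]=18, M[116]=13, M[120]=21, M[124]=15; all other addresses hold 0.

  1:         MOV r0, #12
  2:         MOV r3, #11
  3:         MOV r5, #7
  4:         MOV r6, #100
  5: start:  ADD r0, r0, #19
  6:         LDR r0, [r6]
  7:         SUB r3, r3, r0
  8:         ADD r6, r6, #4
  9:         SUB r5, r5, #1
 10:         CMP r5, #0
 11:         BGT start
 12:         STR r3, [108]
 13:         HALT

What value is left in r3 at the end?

after MOV r0, #12: r0=12
after MOV r3, #11: r3=11
after MOV r5, #7: r5=7
after MOV r6, #100: r6=100
after ADD r0, r0, #19: r0=12+19=31
after LDR r0, [r6]: r0=M[100]=15
after SUB r3, r3, r0: r3=11-15=-4
after ADD r6, r6, #4: r6=100+4=104
after SUB r5, r5, #1: r5=7-1=6
CMP r5, #0  (cmp 6,0)
BGT start: taken
after ADD r0, r0, #19: r0=15+19=34
after LDR r0, [r6]: r0=M[104]=22
after SUB r3, r3, r0: r3=(-4)-22=-26
after ADD r6, r6, #4: r6=104+4=108
after SUB r5, r5, #1: r5=6-1=5
CMP r5, #0  (cmp 5,0)
BGT start: taken
after ADD r0, r0, #19: r0=22+19=41
after LDR r0, [r6]: r0=M[108]=10
after SUB r3, r3, r0: r3=(-26)-10=-36
after ADD r6, r6, #4: r6=108+4=112
after SUB r5, r5, #1: r5=5-1=4
CMP r5, #0  (cmp 4,0)
BGT start: taken
after ADD r0, r0, #19: r0=10+19=29
after LDR r0, [r6]: r0=M[112]=18
after SUB r3, r3, r0: r3=(-36)-18=-54
after ADD r6, r6, #4: r6=112+4=116
after SUB r5, r5, #1: r5=4-1=3
CMP r5, #0  (cmp 3,0)
BGT start: taken
after ADD r0, r0, #19: r0=18+19=37
after LDR r0, [r6]: r0=M[116]=13
after SUB r3, r3, r0: r3=(-54)-13=-67
after ADD r6, r6, #4: r6=116+4=120
after SUB r5, r5, #1: r5=3-1=2
CMP r5, #0  (cmp 2,0)
BGT start: taken
after ADD r0, r0, #19: r0=13+19=32
after LDR r0, [r6]: r0=M[120]=21
after SUB r3, r3, r0: r3=(-67)-21=-88
after ADD r6, r6, #4: r6=120+4=124
after SUB r5, r5, #1: r5=2-1=1
CMP r5, #0  (cmp 1,0)
BGT start: taken
after ADD r0, r0, #19: r0=21+19=40
after LDR r0, [r6]: r0=M[124]=15
after SUB r3, r3, r0: r3=(-88)-15=-103
after ADD r6, r6, #4: r6=124+4=128
after SUB r5, r5, #1: r5=1-1=0
CMP r5, #0  (cmp 0,0)
BGT start: not taken
STR r3, [108] → M[108]=-103
halt.

-103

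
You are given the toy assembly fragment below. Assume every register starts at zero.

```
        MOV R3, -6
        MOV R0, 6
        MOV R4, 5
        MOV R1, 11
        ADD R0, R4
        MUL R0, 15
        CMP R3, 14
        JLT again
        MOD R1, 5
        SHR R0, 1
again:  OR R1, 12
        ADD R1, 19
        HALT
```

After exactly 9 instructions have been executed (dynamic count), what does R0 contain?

after MOV R3, -6: R3=-6
after MOV R0, 6: R0=6
after MOV R4, 5: R4=5
after MOV R1, 11: R1=11
after ADD R0, R4: R0=6+5=11
after MUL R0, 15: R0=11*15=165
CMP R3, 14  (cmp -6,14)
JLT again: taken
after OR R1, 12: R1=11|12=15
After step 9: R0 = 165.

165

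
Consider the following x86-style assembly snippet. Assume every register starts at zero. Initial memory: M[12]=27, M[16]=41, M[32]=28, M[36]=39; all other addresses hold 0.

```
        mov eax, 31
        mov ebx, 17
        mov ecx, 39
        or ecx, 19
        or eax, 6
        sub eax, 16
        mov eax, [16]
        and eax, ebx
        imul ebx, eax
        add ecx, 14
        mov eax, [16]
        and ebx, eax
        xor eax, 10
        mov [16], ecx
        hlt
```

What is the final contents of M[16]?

69

after mov eax, 31: eax=31
after mov ebx, 17: ebx=17
after mov ecx, 39: ecx=39
after or ecx, 19: ecx=39|19=55
after or eax, 6: eax=31|6=31
after sub eax, 16: eax=31-16=15
after mov eax, [16]: eax=M[16]=41
after and eax, ebx: eax=41&17=1
after imul ebx, eax: ebx=17*1=17
after add ecx, 14: ecx=55+14=69
after mov eax, [16]: eax=M[16]=41
after and ebx, eax: ebx=17&41=1
after xor eax, 10: eax=41^10=35
mov [16], ecx → M[16]=69
halt.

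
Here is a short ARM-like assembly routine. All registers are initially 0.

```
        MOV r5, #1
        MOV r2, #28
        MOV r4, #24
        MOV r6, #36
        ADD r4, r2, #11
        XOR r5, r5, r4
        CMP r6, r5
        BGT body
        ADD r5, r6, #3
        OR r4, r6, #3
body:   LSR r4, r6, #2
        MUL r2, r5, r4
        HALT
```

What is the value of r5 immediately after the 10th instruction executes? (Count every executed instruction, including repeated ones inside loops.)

after MOV r5, #1: r5=1
after MOV r2, #28: r2=28
after MOV r4, #24: r4=24
after MOV r6, #36: r6=36
after ADD r4, r2, #11: r4=28+11=39
after XOR r5, r5, r4: r5=1^39=38
CMP r6, r5  (cmp 36,38)
BGT body: not taken
after ADD r5, r6, #3: r5=36+3=39
after OR r4, r6, #3: r4=36|3=39
After step 10: r5 = 39.

39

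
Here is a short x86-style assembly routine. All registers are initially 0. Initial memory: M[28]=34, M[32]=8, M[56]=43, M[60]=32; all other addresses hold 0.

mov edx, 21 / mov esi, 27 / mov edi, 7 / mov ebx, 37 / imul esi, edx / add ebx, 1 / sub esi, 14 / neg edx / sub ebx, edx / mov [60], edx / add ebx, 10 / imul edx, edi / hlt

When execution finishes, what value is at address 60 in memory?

-21

mov edx, 21 → edx=21
mov esi, 27 → esi=27
mov edi, 7 → edi=7
mov ebx, 37 → ebx=37
imul esi, edx → esi=27*21=567
add ebx, 1 → ebx=37+1=38
sub esi, 14 → esi=567-14=553
neg edx → edx=-(21)=-21
sub ebx, edx → ebx=38-(-21)=59
mov [60], edx → M[60]=-21
add ebx, 10 → ebx=59+10=69
imul edx, edi → edx=(-21)*7=-147
halt.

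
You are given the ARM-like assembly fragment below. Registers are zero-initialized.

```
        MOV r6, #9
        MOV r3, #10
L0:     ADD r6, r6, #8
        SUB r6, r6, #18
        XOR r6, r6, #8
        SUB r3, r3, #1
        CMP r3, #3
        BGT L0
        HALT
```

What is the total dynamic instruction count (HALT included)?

MOV r6, #9 → r6=9
MOV r3, #10 → r3=10
ADD r6, r6, #8 → r6=9+8=17
SUB r6, r6, #18 → r6=17-18=-1
XOR r6, r6, #8 → r6=(-1)^8=-9
SUB r3, r3, #1 → r3=10-1=9
CMP r3, #3  (cmp 9,3)
BGT L0: taken
ADD r6, r6, #8 → r6=(-9)+8=-1
SUB r6, r6, #18 → r6=(-1)-18=-19
XOR r6, r6, #8 → r6=(-19)^8=-27
SUB r3, r3, #1 → r3=9-1=8
CMP r3, #3  (cmp 8,3)
BGT L0: taken
ADD r6, r6, #8 → r6=(-27)+8=-19
SUB r6, r6, #18 → r6=(-19)-18=-37
XOR r6, r6, #8 → r6=(-37)^8=-45
SUB r3, r3, #1 → r3=8-1=7
CMP r3, #3  (cmp 7,3)
BGT L0: taken
ADD r6, r6, #8 → r6=(-45)+8=-37
SUB r6, r6, #18 → r6=(-37)-18=-55
XOR r6, r6, #8 → r6=(-55)^8=-63
SUB r3, r3, #1 → r3=7-1=6
CMP r3, #3  (cmp 6,3)
BGT L0: taken
ADD r6, r6, #8 → r6=(-63)+8=-55
SUB r6, r6, #18 → r6=(-55)-18=-73
XOR r6, r6, #8 → r6=(-73)^8=-65
SUB r3, r3, #1 → r3=6-1=5
CMP r3, #3  (cmp 5,3)
BGT L0: taken
ADD r6, r6, #8 → r6=(-65)+8=-57
SUB r6, r6, #18 → r6=(-57)-18=-75
XOR r6, r6, #8 → r6=(-75)^8=-67
SUB r3, r3, #1 → r3=5-1=4
CMP r3, #3  (cmp 4,3)
BGT L0: taken
ADD r6, r6, #8 → r6=(-67)+8=-59
SUB r6, r6, #18 → r6=(-59)-18=-77
XOR r6, r6, #8 → r6=(-77)^8=-69
SUB r3, r3, #1 → r3=4-1=3
CMP r3, #3  (cmp 3,3)
BGT L0: not taken
halt.
Total executed instructions: 45.

45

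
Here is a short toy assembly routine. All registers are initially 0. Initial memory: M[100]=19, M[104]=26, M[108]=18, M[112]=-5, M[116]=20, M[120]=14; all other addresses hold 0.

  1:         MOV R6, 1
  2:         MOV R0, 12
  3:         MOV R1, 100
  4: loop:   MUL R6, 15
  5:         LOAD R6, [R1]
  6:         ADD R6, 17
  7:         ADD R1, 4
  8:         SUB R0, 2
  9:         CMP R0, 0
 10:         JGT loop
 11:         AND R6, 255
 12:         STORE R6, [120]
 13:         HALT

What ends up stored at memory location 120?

R6=1
R0=12
R1=100
R6=1*15=15
R6=M[100]=19
R6=19+17=36
R1=100+4=104
R0=12-2=10
CMP R0, 0  (cmp 10,0)
JGT loop: taken
R6=36*15=540
R6=M[104]=26
R6=26+17=43
R1=104+4=108
R0=10-2=8
CMP R0, 0  (cmp 8,0)
JGT loop: taken
R6=43*15=645
R6=M[108]=18
R6=18+17=35
R1=108+4=112
R0=8-2=6
CMP R0, 0  (cmp 6,0)
JGT loop: taken
R6=35*15=525
R6=M[112]=-5
R6=(-5)+17=12
R1=112+4=116
R0=6-2=4
CMP R0, 0  (cmp 4,0)
JGT loop: taken
R6=12*15=180
R6=M[116]=20
R6=20+17=37
R1=116+4=120
R0=4-2=2
CMP R0, 0  (cmp 2,0)
JGT loop: taken
R6=37*15=555
R6=M[120]=14
R6=14+17=31
R1=120+4=124
R0=2-2=0
CMP R0, 0  (cmp 0,0)
JGT loop: not taken
R6=31&255=31
STORE R6, [120] → M[120]=31
halt.

31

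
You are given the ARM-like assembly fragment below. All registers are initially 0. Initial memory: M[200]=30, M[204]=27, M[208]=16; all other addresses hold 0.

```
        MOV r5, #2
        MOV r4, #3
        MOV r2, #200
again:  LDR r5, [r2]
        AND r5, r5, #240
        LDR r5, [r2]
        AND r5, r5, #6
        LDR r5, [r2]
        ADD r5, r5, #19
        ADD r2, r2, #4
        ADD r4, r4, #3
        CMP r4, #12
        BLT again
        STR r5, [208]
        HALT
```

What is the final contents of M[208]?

MOV r5, #2 → r5=2
MOV r4, #3 → r4=3
MOV r2, #200 → r2=200
LDR r5, [r2] → r5=M[200]=30
AND r5, r5, #240 → r5=30&240=16
LDR r5, [r2] → r5=M[200]=30
AND r5, r5, #6 → r5=30&6=6
LDR r5, [r2] → r5=M[200]=30
ADD r5, r5, #19 → r5=30+19=49
ADD r2, r2, #4 → r2=200+4=204
ADD r4, r4, #3 → r4=3+3=6
CMP r4, #12  (cmp 6,12)
BLT again: taken
LDR r5, [r2] → r5=M[204]=27
AND r5, r5, #240 → r5=27&240=16
LDR r5, [r2] → r5=M[204]=27
AND r5, r5, #6 → r5=27&6=2
LDR r5, [r2] → r5=M[204]=27
ADD r5, r5, #19 → r5=27+19=46
ADD r2, r2, #4 → r2=204+4=208
ADD r4, r4, #3 → r4=6+3=9
CMP r4, #12  (cmp 9,12)
BLT again: taken
LDR r5, [r2] → r5=M[208]=16
AND r5, r5, #240 → r5=16&240=16
LDR r5, [r2] → r5=M[208]=16
AND r5, r5, #6 → r5=16&6=0
LDR r5, [r2] → r5=M[208]=16
ADD r5, r5, #19 → r5=16+19=35
ADD r2, r2, #4 → r2=208+4=212
ADD r4, r4, #3 → r4=9+3=12
CMP r4, #12  (cmp 12,12)
BLT again: not taken
STR r5, [208] → M[208]=35
halt.

35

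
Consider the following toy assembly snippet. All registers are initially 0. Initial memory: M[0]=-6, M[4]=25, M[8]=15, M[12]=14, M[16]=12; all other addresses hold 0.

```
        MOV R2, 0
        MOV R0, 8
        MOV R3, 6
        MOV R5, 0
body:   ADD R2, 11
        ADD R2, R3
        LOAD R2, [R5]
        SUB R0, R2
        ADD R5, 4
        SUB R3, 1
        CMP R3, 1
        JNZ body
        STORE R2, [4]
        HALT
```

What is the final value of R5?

after MOV R2, 0: R2=0
after MOV R0, 8: R0=8
after MOV R3, 6: R3=6
after MOV R5, 0: R5=0
after ADD R2, 11: R2=0+11=11
after ADD R2, R3: R2=11+6=17
after LOAD R2, [R5]: R2=M[0]=-6
after SUB R0, R2: R0=8-(-6)=14
after ADD R5, 4: R5=0+4=4
after SUB R3, 1: R3=6-1=5
CMP R3, 1  (cmp 5,1)
JNZ body: taken
after ADD R2, 11: R2=(-6)+11=5
after ADD R2, R3: R2=5+5=10
after LOAD R2, [R5]: R2=M[4]=25
after SUB R0, R2: R0=14-25=-11
after ADD R5, 4: R5=4+4=8
after SUB R3, 1: R3=5-1=4
CMP R3, 1  (cmp 4,1)
JNZ body: taken
after ADD R2, 11: R2=25+11=36
after ADD R2, R3: R2=36+4=40
after LOAD R2, [R5]: R2=M[8]=15
after SUB R0, R2: R0=(-11)-15=-26
after ADD R5, 4: R5=8+4=12
after SUB R3, 1: R3=4-1=3
CMP R3, 1  (cmp 3,1)
JNZ body: taken
after ADD R2, 11: R2=15+11=26
after ADD R2, R3: R2=26+3=29
after LOAD R2, [R5]: R2=M[12]=14
after SUB R0, R2: R0=(-26)-14=-40
after ADD R5, 4: R5=12+4=16
after SUB R3, 1: R3=3-1=2
CMP R3, 1  (cmp 2,1)
JNZ body: taken
after ADD R2, 11: R2=14+11=25
after ADD R2, R3: R2=25+2=27
after LOAD R2, [R5]: R2=M[16]=12
after SUB R0, R2: R0=(-40)-12=-52
after ADD R5, 4: R5=16+4=20
after SUB R3, 1: R3=2-1=1
CMP R3, 1  (cmp 1,1)
JNZ body: not taken
STORE R2, [4] → M[4]=12
halt.

20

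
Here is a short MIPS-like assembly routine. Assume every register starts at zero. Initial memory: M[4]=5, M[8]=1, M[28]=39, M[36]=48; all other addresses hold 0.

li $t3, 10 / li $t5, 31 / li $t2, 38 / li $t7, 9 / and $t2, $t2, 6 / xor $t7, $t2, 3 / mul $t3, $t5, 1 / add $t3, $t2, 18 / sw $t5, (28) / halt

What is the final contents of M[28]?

li $t3, 10 → $t3=10
li $t5, 31 → $t5=31
li $t2, 38 → $t2=38
li $t7, 9 → $t7=9
and $t2, $t2, 6 → $t2=38&6=6
xor $t7, $t2, 3 → $t7=6^3=5
mul $t3, $t5, 1 → $t3=31*1=31
add $t3, $t2, 18 → $t3=6+18=24
sw $t5, (28) → M[28]=31
halt.

31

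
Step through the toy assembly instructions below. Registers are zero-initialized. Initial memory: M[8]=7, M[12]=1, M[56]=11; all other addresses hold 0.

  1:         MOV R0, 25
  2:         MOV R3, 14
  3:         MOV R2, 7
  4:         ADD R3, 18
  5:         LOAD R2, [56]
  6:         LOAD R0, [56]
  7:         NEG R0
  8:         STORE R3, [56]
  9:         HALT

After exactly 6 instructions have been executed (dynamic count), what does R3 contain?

R0=25
R3=14
R2=7
R3=14+18=32
R2=M[56]=11
R0=M[56]=11
After step 6: R3 = 32.

32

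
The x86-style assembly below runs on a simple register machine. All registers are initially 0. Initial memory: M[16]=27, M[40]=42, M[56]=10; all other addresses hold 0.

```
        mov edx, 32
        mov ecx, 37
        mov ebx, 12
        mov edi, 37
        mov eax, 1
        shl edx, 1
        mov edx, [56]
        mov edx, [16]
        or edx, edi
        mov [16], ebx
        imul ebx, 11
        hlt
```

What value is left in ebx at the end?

132

mov edx, 32 → edx=32
mov ecx, 37 → ecx=37
mov ebx, 12 → ebx=12
mov edi, 37 → edi=37
mov eax, 1 → eax=1
shl edx, 1 → edx=32<<1=64
mov edx, [56] → edx=M[56]=10
mov edx, [16] → edx=M[16]=27
or edx, edi → edx=27|37=63
mov [16], ebx → M[16]=12
imul ebx, 11 → ebx=12*11=132
halt.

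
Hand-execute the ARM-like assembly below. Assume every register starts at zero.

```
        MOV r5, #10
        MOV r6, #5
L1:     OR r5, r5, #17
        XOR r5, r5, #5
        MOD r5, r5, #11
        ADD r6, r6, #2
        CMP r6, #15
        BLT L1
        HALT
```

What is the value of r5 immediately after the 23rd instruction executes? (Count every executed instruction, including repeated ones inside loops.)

7

after MOV r5, #10: r5=10
after MOV r6, #5: r6=5
after OR r5, r5, #17: r5=10|17=27
after XOR r5, r5, #5: r5=27^5=30
after MOD r5, r5, #11: r5=30%11=8
after ADD r6, r6, #2: r6=5+2=7
CMP r6, #15  (cmp 7,15)
BLT L1: taken
after OR r5, r5, #17: r5=8|17=25
after XOR r5, r5, #5: r5=25^5=28
after MOD r5, r5, #11: r5=28%11=6
after ADD r6, r6, #2: r6=7+2=9
CMP r6, #15  (cmp 9,15)
BLT L1: taken
after OR r5, r5, #17: r5=6|17=23
after XOR r5, r5, #5: r5=23^5=18
after MOD r5, r5, #11: r5=18%11=7
after ADD r6, r6, #2: r6=9+2=11
CMP r6, #15  (cmp 11,15)
BLT L1: taken
after OR r5, r5, #17: r5=7|17=23
after XOR r5, r5, #5: r5=23^5=18
after MOD r5, r5, #11: r5=18%11=7
After step 23: r5 = 7.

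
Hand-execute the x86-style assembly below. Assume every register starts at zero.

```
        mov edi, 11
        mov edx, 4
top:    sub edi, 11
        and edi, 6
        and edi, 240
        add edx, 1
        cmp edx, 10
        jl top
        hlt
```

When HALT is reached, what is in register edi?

edi=11
edx=4
edi=11-11=0
edi=0&6=0
edi=0&240=0
edx=4+1=5
cmp edx, 10  (cmp 5,10)
jl top: taken
edi=0-11=-11
edi=(-11)&6=4
edi=4&240=0
edx=5+1=6
cmp edx, 10  (cmp 6,10)
jl top: taken
edi=0-11=-11
edi=(-11)&6=4
edi=4&240=0
edx=6+1=7
cmp edx, 10  (cmp 7,10)
jl top: taken
edi=0-11=-11
edi=(-11)&6=4
edi=4&240=0
edx=7+1=8
cmp edx, 10  (cmp 8,10)
jl top: taken
edi=0-11=-11
edi=(-11)&6=4
edi=4&240=0
edx=8+1=9
cmp edx, 10  (cmp 9,10)
jl top: taken
edi=0-11=-11
edi=(-11)&6=4
edi=4&240=0
edx=9+1=10
cmp edx, 10  (cmp 10,10)
jl top: not taken
halt.

0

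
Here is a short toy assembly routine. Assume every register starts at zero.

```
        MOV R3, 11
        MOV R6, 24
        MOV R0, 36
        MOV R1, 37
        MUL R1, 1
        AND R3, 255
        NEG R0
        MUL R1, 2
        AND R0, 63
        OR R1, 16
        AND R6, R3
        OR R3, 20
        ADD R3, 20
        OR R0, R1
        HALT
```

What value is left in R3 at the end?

51

MOV R3, 11 → R3=11
MOV R6, 24 → R6=24
MOV R0, 36 → R0=36
MOV R1, 37 → R1=37
MUL R1, 1 → R1=37*1=37
AND R3, 255 → R3=11&255=11
NEG R0 → R0=-(36)=-36
MUL R1, 2 → R1=37*2=74
AND R0, 63 → R0=(-36)&63=28
OR R1, 16 → R1=74|16=90
AND R6, R3 → R6=24&11=8
OR R3, 20 → R3=11|20=31
ADD R3, 20 → R3=31+20=51
OR R0, R1 → R0=28|90=94
halt.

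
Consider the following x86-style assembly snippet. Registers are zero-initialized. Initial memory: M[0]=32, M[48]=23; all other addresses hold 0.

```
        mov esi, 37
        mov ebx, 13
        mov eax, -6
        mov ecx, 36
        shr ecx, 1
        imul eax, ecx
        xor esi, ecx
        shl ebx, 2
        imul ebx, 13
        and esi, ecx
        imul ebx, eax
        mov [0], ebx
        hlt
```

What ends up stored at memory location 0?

-73008

mov esi, 37 → esi=37
mov ebx, 13 → ebx=13
mov eax, -6 → eax=-6
mov ecx, 36 → ecx=36
shr ecx, 1 → ecx=36>>1=18
imul eax, ecx → eax=(-6)*18=-108
xor esi, ecx → esi=37^18=55
shl ebx, 2 → ebx=13<<2=52
imul ebx, 13 → ebx=52*13=676
and esi, ecx → esi=55&18=18
imul ebx, eax → ebx=676*(-108)=-73008
mov [0], ebx → M[0]=-73008
halt.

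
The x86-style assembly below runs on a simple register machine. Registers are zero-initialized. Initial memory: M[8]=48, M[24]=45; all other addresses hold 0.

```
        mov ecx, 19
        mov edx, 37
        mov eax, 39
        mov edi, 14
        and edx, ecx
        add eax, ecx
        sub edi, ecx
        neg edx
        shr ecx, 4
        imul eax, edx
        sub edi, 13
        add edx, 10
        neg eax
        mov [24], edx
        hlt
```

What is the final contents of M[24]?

after mov ecx, 19: ecx=19
after mov edx, 37: edx=37
after mov eax, 39: eax=39
after mov edi, 14: edi=14
after and edx, ecx: edx=37&19=1
after add eax, ecx: eax=39+19=58
after sub edi, ecx: edi=14-19=-5
after neg edx: edx=-(1)=-1
after shr ecx, 4: ecx=19>>4=1
after imul eax, edx: eax=58*(-1)=-58
after sub edi, 13: edi=(-5)-13=-18
after add edx, 10: edx=(-1)+10=9
after neg eax: eax=-(-58)=58
mov [24], edx → M[24]=9
halt.

9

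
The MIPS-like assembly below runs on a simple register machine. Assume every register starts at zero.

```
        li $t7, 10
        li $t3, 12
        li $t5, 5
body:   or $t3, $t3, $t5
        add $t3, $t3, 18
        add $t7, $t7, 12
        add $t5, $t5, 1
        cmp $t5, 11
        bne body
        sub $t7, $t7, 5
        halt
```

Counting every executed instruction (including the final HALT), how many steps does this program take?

after li $t7, 10: $t7=10
after li $t3, 12: $t3=12
after li $t5, 5: $t5=5
after or $t3, $t3, $t5: $t3=12|5=13
after add $t3, $t3, 18: $t3=13+18=31
after add $t7, $t7, 12: $t7=10+12=22
after add $t5, $t5, 1: $t5=5+1=6
cmp $t5, 11  (cmp 6,11)
bne body: taken
after or $t3, $t3, $t5: $t3=31|6=31
after add $t3, $t3, 18: $t3=31+18=49
after add $t7, $t7, 12: $t7=22+12=34
after add $t5, $t5, 1: $t5=6+1=7
cmp $t5, 11  (cmp 7,11)
bne body: taken
after or $t3, $t3, $t5: $t3=49|7=55
after add $t3, $t3, 18: $t3=55+18=73
after add $t7, $t7, 12: $t7=34+12=46
after add $t5, $t5, 1: $t5=7+1=8
cmp $t5, 11  (cmp 8,11)
bne body: taken
after or $t3, $t3, $t5: $t3=73|8=73
after add $t3, $t3, 18: $t3=73+18=91
after add $t7, $t7, 12: $t7=46+12=58
after add $t5, $t5, 1: $t5=8+1=9
cmp $t5, 11  (cmp 9,11)
bne body: taken
after or $t3, $t3, $t5: $t3=91|9=91
after add $t3, $t3, 18: $t3=91+18=109
after add $t7, $t7, 12: $t7=58+12=70
after add $t5, $t5, 1: $t5=9+1=10
cmp $t5, 11  (cmp 10,11)
bne body: taken
after or $t3, $t3, $t5: $t3=109|10=111
after add $t3, $t3, 18: $t3=111+18=129
after add $t7, $t7, 12: $t7=70+12=82
after add $t5, $t5, 1: $t5=10+1=11
cmp $t5, 11  (cmp 11,11)
bne body: not taken
after sub $t7, $t7, 5: $t7=82-5=77
halt.
Total executed instructions: 41.

41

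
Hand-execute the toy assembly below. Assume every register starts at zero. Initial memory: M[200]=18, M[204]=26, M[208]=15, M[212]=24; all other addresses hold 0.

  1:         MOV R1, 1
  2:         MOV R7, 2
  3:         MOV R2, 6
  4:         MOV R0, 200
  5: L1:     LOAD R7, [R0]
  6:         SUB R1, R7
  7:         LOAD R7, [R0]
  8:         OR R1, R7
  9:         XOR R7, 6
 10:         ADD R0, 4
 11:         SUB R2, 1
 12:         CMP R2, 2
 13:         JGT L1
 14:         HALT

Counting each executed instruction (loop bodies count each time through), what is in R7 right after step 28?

9

R1=1
R7=2
R2=6
R0=200
R7=M[200]=18
R1=1-18=-17
R7=M[200]=18
R1=(-17)|18=-1
R7=18^6=20
R0=200+4=204
R2=6-1=5
CMP R2, 2  (cmp 5,2)
JGT L1: taken
R7=M[204]=26
R1=(-1)-26=-27
R7=M[204]=26
R1=(-27)|26=-1
R7=26^6=28
R0=204+4=208
R2=5-1=4
CMP R2, 2  (cmp 4,2)
JGT L1: taken
R7=M[208]=15
R1=(-1)-15=-16
R7=M[208]=15
R1=(-16)|15=-1
R7=15^6=9
R0=208+4=212
After step 28: R7 = 9.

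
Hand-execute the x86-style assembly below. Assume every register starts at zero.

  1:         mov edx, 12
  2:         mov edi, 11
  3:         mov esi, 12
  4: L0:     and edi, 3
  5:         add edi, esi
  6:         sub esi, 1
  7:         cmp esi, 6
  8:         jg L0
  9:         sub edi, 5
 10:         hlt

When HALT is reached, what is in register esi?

edx=12
edi=11
esi=12
edi=11&3=3
edi=3+12=15
esi=12-1=11
cmp esi, 6  (cmp 11,6)
jg L0: taken
edi=15&3=3
edi=3+11=14
esi=11-1=10
cmp esi, 6  (cmp 10,6)
jg L0: taken
edi=14&3=2
edi=2+10=12
esi=10-1=9
cmp esi, 6  (cmp 9,6)
jg L0: taken
edi=12&3=0
edi=0+9=9
esi=9-1=8
cmp esi, 6  (cmp 8,6)
jg L0: taken
edi=9&3=1
edi=1+8=9
esi=8-1=7
cmp esi, 6  (cmp 7,6)
jg L0: taken
edi=9&3=1
edi=1+7=8
esi=7-1=6
cmp esi, 6  (cmp 6,6)
jg L0: not taken
edi=8-5=3
halt.

6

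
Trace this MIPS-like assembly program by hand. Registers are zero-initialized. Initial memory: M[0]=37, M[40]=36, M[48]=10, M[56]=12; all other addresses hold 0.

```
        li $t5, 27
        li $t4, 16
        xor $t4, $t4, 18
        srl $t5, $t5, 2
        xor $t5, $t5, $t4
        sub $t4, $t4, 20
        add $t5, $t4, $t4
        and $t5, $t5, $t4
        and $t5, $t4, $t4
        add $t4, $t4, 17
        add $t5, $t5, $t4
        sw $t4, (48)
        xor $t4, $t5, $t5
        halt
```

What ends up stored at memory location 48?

-1

$t5=27
$t4=16
$t4=16^18=2
$t5=27>>2=6
$t5=6^2=4
$t4=2-20=-18
$t5=(-18)+(-18)=-36
$t5=(-36)&(-18)=-52
$t5=(-18)&(-18)=-18
$t4=(-18)+17=-1
$t5=(-18)+(-1)=-19
sw $t4, (48) → M[48]=-1
$t4=(-19)^(-19)=0
halt.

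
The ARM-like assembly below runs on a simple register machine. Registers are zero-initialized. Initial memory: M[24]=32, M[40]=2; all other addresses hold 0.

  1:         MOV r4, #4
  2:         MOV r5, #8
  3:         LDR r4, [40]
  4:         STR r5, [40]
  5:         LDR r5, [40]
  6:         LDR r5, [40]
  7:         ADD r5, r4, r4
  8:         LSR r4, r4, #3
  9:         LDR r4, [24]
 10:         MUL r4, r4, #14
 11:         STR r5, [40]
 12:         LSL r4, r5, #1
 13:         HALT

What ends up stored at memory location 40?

4

MOV r4, #4 → r4=4
MOV r5, #8 → r5=8
LDR r4, [40] → r4=M[40]=2
STR r5, [40] → M[40]=8
LDR r5, [40] → r5=M[40]=8
LDR r5, [40] → r5=M[40]=8
ADD r5, r4, r4 → r5=2+2=4
LSR r4, r4, #3 → r4=2>>3=0
LDR r4, [24] → r4=M[24]=32
MUL r4, r4, #14 → r4=32*14=448
STR r5, [40] → M[40]=4
LSL r4, r5, #1 → r4=4<<1=8
halt.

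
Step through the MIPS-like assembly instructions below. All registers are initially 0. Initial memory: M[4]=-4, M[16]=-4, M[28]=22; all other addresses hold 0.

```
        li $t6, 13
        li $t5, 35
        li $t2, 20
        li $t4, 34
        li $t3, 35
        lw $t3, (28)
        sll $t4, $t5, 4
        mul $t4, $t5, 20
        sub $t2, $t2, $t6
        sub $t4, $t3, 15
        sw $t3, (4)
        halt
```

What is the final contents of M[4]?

li $t6, 13 → $t6=13
li $t5, 35 → $t5=35
li $t2, 20 → $t2=20
li $t4, 34 → $t4=34
li $t3, 35 → $t3=35
lw $t3, (28) → $t3=M[28]=22
sll $t4, $t5, 4 → $t4=35<<4=560
mul $t4, $t5, 20 → $t4=35*20=700
sub $t2, $t2, $t6 → $t2=20-13=7
sub $t4, $t3, 15 → $t4=22-15=7
sw $t3, (4) → M[4]=22
halt.

22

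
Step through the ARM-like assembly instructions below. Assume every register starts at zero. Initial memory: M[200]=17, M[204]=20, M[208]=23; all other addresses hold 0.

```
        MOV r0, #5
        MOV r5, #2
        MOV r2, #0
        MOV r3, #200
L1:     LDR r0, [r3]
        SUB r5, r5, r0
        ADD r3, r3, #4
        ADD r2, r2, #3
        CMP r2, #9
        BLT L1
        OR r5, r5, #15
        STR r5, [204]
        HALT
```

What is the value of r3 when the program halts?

212

MOV r0, #5 → r0=5
MOV r5, #2 → r5=2
MOV r2, #0 → r2=0
MOV r3, #200 → r3=200
LDR r0, [r3] → r0=M[200]=17
SUB r5, r5, r0 → r5=2-17=-15
ADD r3, r3, #4 → r3=200+4=204
ADD r2, r2, #3 → r2=0+3=3
CMP r2, #9  (cmp 3,9)
BLT L1: taken
LDR r0, [r3] → r0=M[204]=20
SUB r5, r5, r0 → r5=(-15)-20=-35
ADD r3, r3, #4 → r3=204+4=208
ADD r2, r2, #3 → r2=3+3=6
CMP r2, #9  (cmp 6,9)
BLT L1: taken
LDR r0, [r3] → r0=M[208]=23
SUB r5, r5, r0 → r5=(-35)-23=-58
ADD r3, r3, #4 → r3=208+4=212
ADD r2, r2, #3 → r2=6+3=9
CMP r2, #9  (cmp 9,9)
BLT L1: not taken
OR r5, r5, #15 → r5=(-58)|15=-49
STR r5, [204] → M[204]=-49
halt.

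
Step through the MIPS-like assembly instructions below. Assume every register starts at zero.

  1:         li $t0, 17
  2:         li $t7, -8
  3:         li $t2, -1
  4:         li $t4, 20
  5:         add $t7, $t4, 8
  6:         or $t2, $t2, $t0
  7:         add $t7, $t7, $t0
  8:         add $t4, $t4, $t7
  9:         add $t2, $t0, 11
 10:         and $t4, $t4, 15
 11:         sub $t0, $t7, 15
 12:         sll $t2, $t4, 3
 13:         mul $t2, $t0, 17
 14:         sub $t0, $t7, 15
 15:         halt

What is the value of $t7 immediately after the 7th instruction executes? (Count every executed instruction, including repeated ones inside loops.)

45

$t0=17
$t7=-8
$t2=-1
$t4=20
$t7=20+8=28
$t2=(-1)|17=-1
$t7=28+17=45
After step 7: $t7 = 45.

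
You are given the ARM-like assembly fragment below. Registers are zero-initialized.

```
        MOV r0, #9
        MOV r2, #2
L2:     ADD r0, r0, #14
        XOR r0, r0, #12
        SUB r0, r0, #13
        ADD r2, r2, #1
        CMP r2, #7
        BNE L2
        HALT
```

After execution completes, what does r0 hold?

18

after MOV r0, #9: r0=9
after MOV r2, #2: r2=2
after ADD r0, r0, #14: r0=9+14=23
after XOR r0, r0, #12: r0=23^12=27
after SUB r0, r0, #13: r0=27-13=14
after ADD r2, r2, #1: r2=2+1=3
CMP r2, #7  (cmp 3,7)
BNE L2: taken
after ADD r0, r0, #14: r0=14+14=28
after XOR r0, r0, #12: r0=28^12=16
after SUB r0, r0, #13: r0=16-13=3
after ADD r2, r2, #1: r2=3+1=4
CMP r2, #7  (cmp 4,7)
BNE L2: taken
after ADD r0, r0, #14: r0=3+14=17
after XOR r0, r0, #12: r0=17^12=29
after SUB r0, r0, #13: r0=29-13=16
after ADD r2, r2, #1: r2=4+1=5
CMP r2, #7  (cmp 5,7)
BNE L2: taken
after ADD r0, r0, #14: r0=16+14=30
after XOR r0, r0, #12: r0=30^12=18
after SUB r0, r0, #13: r0=18-13=5
after ADD r2, r2, #1: r2=5+1=6
CMP r2, #7  (cmp 6,7)
BNE L2: taken
after ADD r0, r0, #14: r0=5+14=19
after XOR r0, r0, #12: r0=19^12=31
after SUB r0, r0, #13: r0=31-13=18
after ADD r2, r2, #1: r2=6+1=7
CMP r2, #7  (cmp 7,7)
BNE L2: not taken
halt.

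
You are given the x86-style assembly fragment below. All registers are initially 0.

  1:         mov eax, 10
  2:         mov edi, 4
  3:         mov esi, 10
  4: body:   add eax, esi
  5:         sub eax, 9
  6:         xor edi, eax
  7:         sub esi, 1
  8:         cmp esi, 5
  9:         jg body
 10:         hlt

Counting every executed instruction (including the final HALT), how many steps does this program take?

34

mov eax, 10 → eax=10
mov edi, 4 → edi=4
mov esi, 10 → esi=10
add eax, esi → eax=10+10=20
sub eax, 9 → eax=20-9=11
xor edi, eax → edi=4^11=15
sub esi, 1 → esi=10-1=9
cmp esi, 5  (cmp 9,5)
jg body: taken
add eax, esi → eax=11+9=20
sub eax, 9 → eax=20-9=11
xor edi, eax → edi=15^11=4
sub esi, 1 → esi=9-1=8
cmp esi, 5  (cmp 8,5)
jg body: taken
add eax, esi → eax=11+8=19
sub eax, 9 → eax=19-9=10
xor edi, eax → edi=4^10=14
sub esi, 1 → esi=8-1=7
cmp esi, 5  (cmp 7,5)
jg body: taken
add eax, esi → eax=10+7=17
sub eax, 9 → eax=17-9=8
xor edi, eax → edi=14^8=6
sub esi, 1 → esi=7-1=6
cmp esi, 5  (cmp 6,5)
jg body: taken
add eax, esi → eax=8+6=14
sub eax, 9 → eax=14-9=5
xor edi, eax → edi=6^5=3
sub esi, 1 → esi=6-1=5
cmp esi, 5  (cmp 5,5)
jg body: not taken
halt.
Total executed instructions: 34.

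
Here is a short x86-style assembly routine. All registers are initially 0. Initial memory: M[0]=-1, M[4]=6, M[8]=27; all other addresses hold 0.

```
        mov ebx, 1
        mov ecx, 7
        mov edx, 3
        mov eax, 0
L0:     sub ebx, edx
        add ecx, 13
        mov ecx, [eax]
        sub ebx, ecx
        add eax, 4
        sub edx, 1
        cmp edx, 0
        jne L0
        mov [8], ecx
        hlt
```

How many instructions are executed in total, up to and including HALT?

30

mov ebx, 1 → ebx=1
mov ecx, 7 → ecx=7
mov edx, 3 → edx=3
mov eax, 0 → eax=0
sub ebx, edx → ebx=1-3=-2
add ecx, 13 → ecx=7+13=20
mov ecx, [eax] → ecx=M[0]=-1
sub ebx, ecx → ebx=(-2)-(-1)=-1
add eax, 4 → eax=0+4=4
sub edx, 1 → edx=3-1=2
cmp edx, 0  (cmp 2,0)
jne L0: taken
sub ebx, edx → ebx=(-1)-2=-3
add ecx, 13 → ecx=(-1)+13=12
mov ecx, [eax] → ecx=M[4]=6
sub ebx, ecx → ebx=(-3)-6=-9
add eax, 4 → eax=4+4=8
sub edx, 1 → edx=2-1=1
cmp edx, 0  (cmp 1,0)
jne L0: taken
sub ebx, edx → ebx=(-9)-1=-10
add ecx, 13 → ecx=6+13=19
mov ecx, [eax] → ecx=M[8]=27
sub ebx, ecx → ebx=(-10)-27=-37
add eax, 4 → eax=8+4=12
sub edx, 1 → edx=1-1=0
cmp edx, 0  (cmp 0,0)
jne L0: not taken
mov [8], ecx → M[8]=27
halt.
Total executed instructions: 30.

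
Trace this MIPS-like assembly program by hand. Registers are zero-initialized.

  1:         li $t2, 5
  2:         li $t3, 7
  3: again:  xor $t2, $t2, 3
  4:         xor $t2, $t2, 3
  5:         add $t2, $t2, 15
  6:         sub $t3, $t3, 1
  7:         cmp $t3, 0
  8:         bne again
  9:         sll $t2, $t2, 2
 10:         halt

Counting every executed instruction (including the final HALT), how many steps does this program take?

46

li $t2, 5 → $t2=5
li $t3, 7 → $t3=7
xor $t2, $t2, 3 → $t2=5^3=6
xor $t2, $t2, 3 → $t2=6^3=5
add $t2, $t2, 15 → $t2=5+15=20
sub $t3, $t3, 1 → $t3=7-1=6
cmp $t3, 0  (cmp 6,0)
bne again: taken
xor $t2, $t2, 3 → $t2=20^3=23
xor $t2, $t2, 3 → $t2=23^3=20
add $t2, $t2, 15 → $t2=20+15=35
sub $t3, $t3, 1 → $t3=6-1=5
cmp $t3, 0  (cmp 5,0)
bne again: taken
xor $t2, $t2, 3 → $t2=35^3=32
xor $t2, $t2, 3 → $t2=32^3=35
add $t2, $t2, 15 → $t2=35+15=50
sub $t3, $t3, 1 → $t3=5-1=4
cmp $t3, 0  (cmp 4,0)
bne again: taken
xor $t2, $t2, 3 → $t2=50^3=49
xor $t2, $t2, 3 → $t2=49^3=50
add $t2, $t2, 15 → $t2=50+15=65
sub $t3, $t3, 1 → $t3=4-1=3
cmp $t3, 0  (cmp 3,0)
bne again: taken
xor $t2, $t2, 3 → $t2=65^3=66
xor $t2, $t2, 3 → $t2=66^3=65
add $t2, $t2, 15 → $t2=65+15=80
sub $t3, $t3, 1 → $t3=3-1=2
cmp $t3, 0  (cmp 2,0)
bne again: taken
xor $t2, $t2, 3 → $t2=80^3=83
xor $t2, $t2, 3 → $t2=83^3=80
add $t2, $t2, 15 → $t2=80+15=95
sub $t3, $t3, 1 → $t3=2-1=1
cmp $t3, 0  (cmp 1,0)
bne again: taken
xor $t2, $t2, 3 → $t2=95^3=92
xor $t2, $t2, 3 → $t2=92^3=95
add $t2, $t2, 15 → $t2=95+15=110
sub $t3, $t3, 1 → $t3=1-1=0
cmp $t3, 0  (cmp 0,0)
bne again: not taken
sll $t2, $t2, 2 → $t2=110<<2=440
halt.
Total executed instructions: 46.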